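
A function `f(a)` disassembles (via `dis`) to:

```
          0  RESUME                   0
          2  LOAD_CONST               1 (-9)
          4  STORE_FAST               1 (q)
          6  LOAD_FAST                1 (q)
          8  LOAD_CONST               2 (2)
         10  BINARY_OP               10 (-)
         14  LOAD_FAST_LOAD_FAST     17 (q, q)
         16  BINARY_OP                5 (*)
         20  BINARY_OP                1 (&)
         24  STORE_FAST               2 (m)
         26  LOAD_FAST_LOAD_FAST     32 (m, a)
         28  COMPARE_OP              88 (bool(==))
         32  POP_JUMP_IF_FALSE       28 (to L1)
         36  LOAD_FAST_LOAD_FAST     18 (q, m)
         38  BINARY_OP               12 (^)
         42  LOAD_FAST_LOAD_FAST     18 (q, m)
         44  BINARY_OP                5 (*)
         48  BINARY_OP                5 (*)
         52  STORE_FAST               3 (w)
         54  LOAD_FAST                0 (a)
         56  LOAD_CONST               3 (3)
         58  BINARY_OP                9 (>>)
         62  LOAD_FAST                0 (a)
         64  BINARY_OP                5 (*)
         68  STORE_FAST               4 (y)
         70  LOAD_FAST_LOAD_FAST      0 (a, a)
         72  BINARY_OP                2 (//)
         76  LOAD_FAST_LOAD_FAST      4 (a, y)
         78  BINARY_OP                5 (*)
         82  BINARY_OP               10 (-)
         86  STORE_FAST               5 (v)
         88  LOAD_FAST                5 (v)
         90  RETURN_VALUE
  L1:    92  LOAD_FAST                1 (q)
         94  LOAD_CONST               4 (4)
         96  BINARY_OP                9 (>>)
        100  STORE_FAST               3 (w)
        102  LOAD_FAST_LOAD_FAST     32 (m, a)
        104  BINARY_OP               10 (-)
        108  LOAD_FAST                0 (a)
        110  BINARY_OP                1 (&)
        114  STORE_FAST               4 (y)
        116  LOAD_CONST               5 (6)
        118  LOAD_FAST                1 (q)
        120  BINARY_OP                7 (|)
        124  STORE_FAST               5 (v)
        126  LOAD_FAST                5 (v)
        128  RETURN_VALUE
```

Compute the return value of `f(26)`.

LOAD_CONST → push -9. Stack: [-9]
STORE_FAST q → q=-9. Stack: []
LOAD_FAST q → push -9. Stack: [-9]
LOAD_CONST → push 2. Stack: [-9, 2]
BINARY_OP - → -9 - 2 = -11. Stack: [-11]
LOAD_FAST_LOAD_FAST q,q → push -9,-9. Stack: [-11, -9, -9]
BINARY_OP * → -9 * -9 = 81. Stack: [-11, 81]
BINARY_OP & → -11 & 81 = 81. Stack: [81]
STORE_FAST m → m=81. Stack: []
LOAD_FAST_LOAD_FAST m,a → push 81,26. Stack: [81, 26]
COMPARE_OP bool(==) → 81 vs 26 = False. Stack: [False]
POP_JUMP_IF_FALSE → pop False; jump. Stack: []
LOAD_FAST q → push -9. Stack: [-9]
LOAD_CONST → push 4. Stack: [-9, 4]
BINARY_OP >> → -9 >> 4 = -1. Stack: [-1]
STORE_FAST w → w=-1. Stack: []
LOAD_FAST_LOAD_FAST m,a → push 81,26. Stack: [81, 26]
BINARY_OP - → 81 - 26 = 55. Stack: [55]
LOAD_FAST a → push 26. Stack: [55, 26]
BINARY_OP & → 55 & 26 = 18. Stack: [18]
STORE_FAST y → y=18. Stack: []
LOAD_CONST → push 6. Stack: [6]
LOAD_FAST q → push -9. Stack: [6, -9]
BINARY_OP | → 6 | -9 = -9. Stack: [-9]
STORE_FAST v → v=-9. Stack: []
LOAD_FAST v → push -9. Stack: [-9]
RETURN_VALUE → return -9.

-9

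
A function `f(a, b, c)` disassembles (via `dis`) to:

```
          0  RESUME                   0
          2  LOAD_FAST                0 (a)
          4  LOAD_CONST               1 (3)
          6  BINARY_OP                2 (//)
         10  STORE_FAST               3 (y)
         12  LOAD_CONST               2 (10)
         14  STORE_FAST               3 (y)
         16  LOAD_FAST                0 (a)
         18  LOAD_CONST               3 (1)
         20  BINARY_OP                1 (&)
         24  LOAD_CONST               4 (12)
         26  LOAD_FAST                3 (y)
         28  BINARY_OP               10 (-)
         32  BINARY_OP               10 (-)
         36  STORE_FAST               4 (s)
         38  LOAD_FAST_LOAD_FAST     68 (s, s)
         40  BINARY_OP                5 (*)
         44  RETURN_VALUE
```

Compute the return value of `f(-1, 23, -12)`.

1

LOAD_FAST a → push -1. Stack: [-1]
LOAD_CONST → push 3. Stack: [-1, 3]
BINARY_OP // → -1 // 3 = -1. Stack: [-1]
STORE_FAST y → y=-1. Stack: []
LOAD_CONST → push 10. Stack: [10]
STORE_FAST y → y=10. Stack: []
LOAD_FAST a → push -1. Stack: [-1]
LOAD_CONST → push 1. Stack: [-1, 1]
BINARY_OP & → -1 & 1 = 1. Stack: [1]
LOAD_CONST → push 12. Stack: [1, 12]
LOAD_FAST y → push 10. Stack: [1, 12, 10]
BINARY_OP - → 12 - 10 = 2. Stack: [1, 2]
BINARY_OP - → 1 - 2 = -1. Stack: [-1]
STORE_FAST s → s=-1. Stack: []
LOAD_FAST_LOAD_FAST s,s → push -1,-1. Stack: [-1, -1]
BINARY_OP * → -1 * -1 = 1. Stack: [1]
RETURN_VALUE → return 1.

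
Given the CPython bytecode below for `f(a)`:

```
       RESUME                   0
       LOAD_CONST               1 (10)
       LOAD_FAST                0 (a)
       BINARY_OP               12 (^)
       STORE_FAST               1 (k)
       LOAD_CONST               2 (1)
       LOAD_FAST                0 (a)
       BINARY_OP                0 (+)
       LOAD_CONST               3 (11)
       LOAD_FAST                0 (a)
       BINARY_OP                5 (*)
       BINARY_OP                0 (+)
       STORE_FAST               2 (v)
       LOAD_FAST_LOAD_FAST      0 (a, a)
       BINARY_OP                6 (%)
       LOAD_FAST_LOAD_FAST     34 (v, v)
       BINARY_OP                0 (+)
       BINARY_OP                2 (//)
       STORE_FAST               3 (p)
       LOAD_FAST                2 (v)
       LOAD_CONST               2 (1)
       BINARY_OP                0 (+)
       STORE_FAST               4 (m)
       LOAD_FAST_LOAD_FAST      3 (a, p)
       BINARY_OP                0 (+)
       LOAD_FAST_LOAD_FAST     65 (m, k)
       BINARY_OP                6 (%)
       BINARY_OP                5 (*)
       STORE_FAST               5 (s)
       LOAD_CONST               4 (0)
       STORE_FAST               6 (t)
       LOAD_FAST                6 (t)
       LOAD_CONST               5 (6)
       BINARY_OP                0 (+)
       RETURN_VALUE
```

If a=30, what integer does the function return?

LOAD_CONST → push 10. Stack: [10]
LOAD_FAST a → push 30. Stack: [10, 30]
BINARY_OP ^ → 10 ^ 30 = 20. Stack: [20]
STORE_FAST k → k=20. Stack: []
LOAD_CONST → push 1. Stack: [1]
LOAD_FAST a → push 30. Stack: [1, 30]
BINARY_OP + → 1 + 30 = 31. Stack: [31]
LOAD_CONST → push 11. Stack: [31, 11]
LOAD_FAST a → push 30. Stack: [31, 11, 30]
BINARY_OP * → 11 * 30 = 330. Stack: [31, 330]
BINARY_OP + → 31 + 330 = 361. Stack: [361]
STORE_FAST v → v=361. Stack: []
LOAD_FAST_LOAD_FAST a,a → push 30,30. Stack: [30, 30]
BINARY_OP % → 30 % 30 = 0. Stack: [0]
LOAD_FAST_LOAD_FAST v,v → push 361,361. Stack: [0, 361, 361]
BINARY_OP + → 361 + 361 = 722. Stack: [0, 722]
BINARY_OP // → 0 // 722 = 0. Stack: [0]
STORE_FAST p → p=0. Stack: []
LOAD_FAST v → push 361. Stack: [361]
LOAD_CONST → push 1. Stack: [361, 1]
BINARY_OP + → 361 + 1 = 362. Stack: [362]
STORE_FAST m → m=362. Stack: []
LOAD_FAST_LOAD_FAST a,p → push 30,0. Stack: [30, 0]
BINARY_OP + → 30 + 0 = 30. Stack: [30]
LOAD_FAST_LOAD_FAST m,k → push 362,20. Stack: [30, 362, 20]
BINARY_OP % → 362 % 20 = 2. Stack: [30, 2]
BINARY_OP * → 30 * 2 = 60. Stack: [60]
STORE_FAST s → s=60. Stack: []
LOAD_CONST → push 0. Stack: [0]
STORE_FAST t → t=0. Stack: []
LOAD_FAST t → push 0. Stack: [0]
LOAD_CONST → push 6. Stack: [0, 6]
BINARY_OP + → 0 + 6 = 6. Stack: [6]
RETURN_VALUE → return 6.

6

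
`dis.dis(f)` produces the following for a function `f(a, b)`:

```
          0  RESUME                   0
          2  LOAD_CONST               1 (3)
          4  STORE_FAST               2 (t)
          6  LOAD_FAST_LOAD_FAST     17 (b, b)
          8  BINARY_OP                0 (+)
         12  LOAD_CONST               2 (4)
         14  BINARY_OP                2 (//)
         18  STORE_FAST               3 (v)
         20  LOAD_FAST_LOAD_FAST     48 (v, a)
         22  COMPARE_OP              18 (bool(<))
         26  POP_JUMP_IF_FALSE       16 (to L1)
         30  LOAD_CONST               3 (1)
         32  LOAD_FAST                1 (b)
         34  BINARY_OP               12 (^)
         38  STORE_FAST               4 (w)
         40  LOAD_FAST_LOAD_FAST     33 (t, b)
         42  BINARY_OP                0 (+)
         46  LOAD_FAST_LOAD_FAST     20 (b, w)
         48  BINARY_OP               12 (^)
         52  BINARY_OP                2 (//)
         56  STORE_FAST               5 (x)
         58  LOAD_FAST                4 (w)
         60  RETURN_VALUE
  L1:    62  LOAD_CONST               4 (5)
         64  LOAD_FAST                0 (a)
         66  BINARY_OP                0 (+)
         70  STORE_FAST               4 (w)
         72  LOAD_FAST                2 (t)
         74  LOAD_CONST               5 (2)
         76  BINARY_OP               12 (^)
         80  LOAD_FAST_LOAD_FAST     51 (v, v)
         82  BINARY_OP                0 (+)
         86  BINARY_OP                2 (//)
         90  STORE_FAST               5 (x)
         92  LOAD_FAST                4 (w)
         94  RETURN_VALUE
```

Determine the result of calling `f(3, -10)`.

-9

LOAD_CONST → push 3. Stack: [3]
STORE_FAST t → t=3. Stack: []
LOAD_FAST_LOAD_FAST b,b → push -10,-10. Stack: [-10, -10]
BINARY_OP + → -10 + -10 = -20. Stack: [-20]
LOAD_CONST → push 4. Stack: [-20, 4]
BINARY_OP // → -20 // 4 = -5. Stack: [-5]
STORE_FAST v → v=-5. Stack: []
LOAD_FAST_LOAD_FAST v,a → push -5,3. Stack: [-5, 3]
COMPARE_OP bool(<) → -5 vs 3 = True. Stack: [True]
POP_JUMP_IF_FALSE → pop True; no jump. Stack: []
LOAD_CONST → push 1. Stack: [1]
LOAD_FAST b → push -10. Stack: [1, -10]
BINARY_OP ^ → 1 ^ -10 = -9. Stack: [-9]
STORE_FAST w → w=-9. Stack: []
LOAD_FAST_LOAD_FAST t,b → push 3,-10. Stack: [3, -10]
BINARY_OP + → 3 + -10 = -7. Stack: [-7]
LOAD_FAST_LOAD_FAST b,w → push -10,-9. Stack: [-7, -10, -9]
BINARY_OP ^ → -10 ^ -9 = 1. Stack: [-7, 1]
BINARY_OP // → -7 // 1 = -7. Stack: [-7]
STORE_FAST x → x=-7. Stack: []
LOAD_FAST w → push -9. Stack: [-9]
RETURN_VALUE → return -9.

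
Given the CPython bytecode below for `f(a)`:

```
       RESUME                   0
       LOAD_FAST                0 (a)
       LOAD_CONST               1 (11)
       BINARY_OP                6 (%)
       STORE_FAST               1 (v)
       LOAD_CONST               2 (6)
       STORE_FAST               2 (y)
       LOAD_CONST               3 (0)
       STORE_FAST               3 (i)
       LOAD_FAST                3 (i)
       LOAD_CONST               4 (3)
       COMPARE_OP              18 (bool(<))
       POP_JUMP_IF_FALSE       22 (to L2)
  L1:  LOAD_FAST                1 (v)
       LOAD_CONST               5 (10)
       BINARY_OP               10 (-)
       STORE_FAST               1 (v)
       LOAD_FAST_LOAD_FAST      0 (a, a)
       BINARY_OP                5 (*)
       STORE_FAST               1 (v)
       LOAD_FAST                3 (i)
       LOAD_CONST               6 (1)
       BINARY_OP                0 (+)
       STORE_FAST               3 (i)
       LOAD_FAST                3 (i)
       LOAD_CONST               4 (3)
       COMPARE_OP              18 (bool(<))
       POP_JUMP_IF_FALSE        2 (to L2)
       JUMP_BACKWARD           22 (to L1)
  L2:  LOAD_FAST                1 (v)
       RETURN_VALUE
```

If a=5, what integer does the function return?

25

LOAD_FAST a → push 5. Stack: [5]
LOAD_CONST → push 11. Stack: [5, 11]
BINARY_OP % → 5 % 11 = 5. Stack: [5]
STORE_FAST v → v=5. Stack: []
LOAD_CONST → push 6. Stack: [6]
STORE_FAST y → y=6. Stack: []
LOAD_CONST → push 0. Stack: [0]
STORE_FAST i → i=0. Stack: []
LOAD_FAST i → push 0. Stack: [0]
LOAD_CONST → push 3. Stack: [0, 3]
COMPARE_OP bool(<) → 0 vs 3 = True. Stack: [True]
POP_JUMP_IF_FALSE → pop True; no jump. Stack: []
LOAD_FAST v → push 5. Stack: [5]
LOAD_CONST → push 10. Stack: [5, 10]
BINARY_OP - → 5 - 10 = -5. Stack: [-5]
STORE_FAST v → v=-5. Stack: []
LOAD_FAST_LOAD_FAST a,a → push 5,5. Stack: [5, 5]
BINARY_OP * → 5 * 5 = 25. Stack: [25]
STORE_FAST v → v=25. Stack: []
LOAD_FAST i → push 0. Stack: [0]
LOAD_CONST → push 1. Stack: [0, 1]
BINARY_OP + → 0 + 1 = 1. Stack: [1]
STORE_FAST i → i=1. Stack: []
LOAD_FAST i → push 1. Stack: [1]
LOAD_CONST → push 3. Stack: [1, 3]
COMPARE_OP bool(<) → 1 vs 3 = True. Stack: [True]
POP_JUMP_IF_FALSE → pop True; no jump. Stack: []
LOAD_FAST v → push 25. Stack: [25]
LOAD_CONST → push 10. Stack: [25, 10]
BINARY_OP - → 25 - 10 = 15. Stack: [15]
STORE_FAST v → v=15. Stack: []
LOAD_FAST_LOAD_FAST a,a → push 5,5. Stack: [5, 5]
BINARY_OP * → 5 * 5 = 25. Stack: [25]
STORE_FAST v → v=25. Stack: []
LOAD_FAST i → push 1. Stack: [1]
LOAD_CONST → push 1. Stack: [1, 1]
BINARY_OP + → 1 + 1 = 2. Stack: [2]
STORE_FAST i → i=2. Stack: []
LOAD_FAST i → push 2. Stack: [2]
LOAD_CONST → push 3. Stack: [2, 3]
COMPARE_OP bool(<) → 2 vs 3 = True. Stack: [True]
POP_JUMP_IF_FALSE → pop True; no jump. Stack: []
LOAD_FAST v → push 25. Stack: [25]
LOAD_CONST → push 10. Stack: [25, 10]
BINARY_OP - → 25 - 10 = 15. Stack: [15]
STORE_FAST v → v=15. Stack: []
LOAD_FAST_LOAD_FAST a,a → push 5,5. Stack: [5, 5]
BINARY_OP * → 5 * 5 = 25. Stack: [25]
STORE_FAST v → v=25. Stack: []
LOAD_FAST i → push 2. Stack: [2]
LOAD_CONST → push 1. Stack: [2, 1]
BINARY_OP + → 2 + 1 = 3. Stack: [3]
STORE_FAST i → i=3. Stack: []
LOAD_FAST i → push 3. Stack: [3]
LOAD_CONST → push 3. Stack: [3, 3]
COMPARE_OP bool(<) → 3 vs 3 = False. Stack: [False]
POP_JUMP_IF_FALSE → pop False; jump. Stack: []
LOAD_FAST v → push 25. Stack: [25]
RETURN_VALUE → return 25.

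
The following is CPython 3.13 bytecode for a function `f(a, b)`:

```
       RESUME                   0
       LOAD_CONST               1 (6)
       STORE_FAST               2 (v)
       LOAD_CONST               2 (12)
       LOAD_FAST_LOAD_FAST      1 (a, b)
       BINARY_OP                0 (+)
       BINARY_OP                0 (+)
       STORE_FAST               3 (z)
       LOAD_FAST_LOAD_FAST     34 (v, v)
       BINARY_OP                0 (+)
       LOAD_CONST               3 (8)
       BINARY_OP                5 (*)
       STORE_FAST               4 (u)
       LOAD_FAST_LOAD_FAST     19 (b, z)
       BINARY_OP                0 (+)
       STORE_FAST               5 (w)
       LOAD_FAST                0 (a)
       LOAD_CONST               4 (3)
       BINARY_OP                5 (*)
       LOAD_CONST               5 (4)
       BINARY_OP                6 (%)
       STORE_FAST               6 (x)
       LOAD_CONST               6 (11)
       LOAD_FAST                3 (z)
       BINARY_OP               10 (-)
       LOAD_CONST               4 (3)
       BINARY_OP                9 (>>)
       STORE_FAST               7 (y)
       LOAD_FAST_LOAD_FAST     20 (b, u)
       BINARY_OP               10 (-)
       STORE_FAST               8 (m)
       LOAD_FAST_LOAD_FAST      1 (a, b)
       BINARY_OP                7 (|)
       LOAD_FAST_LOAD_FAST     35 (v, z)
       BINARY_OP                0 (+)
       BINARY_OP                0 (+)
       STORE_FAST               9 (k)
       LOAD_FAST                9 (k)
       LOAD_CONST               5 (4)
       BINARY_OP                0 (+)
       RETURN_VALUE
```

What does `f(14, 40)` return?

122

LOAD_CONST → push 6. Stack: [6]
STORE_FAST v → v=6. Stack: []
LOAD_CONST → push 12. Stack: [12]
LOAD_FAST_LOAD_FAST a,b → push 14,40. Stack: [12, 14, 40]
BINARY_OP + → 14 + 40 = 54. Stack: [12, 54]
BINARY_OP + → 12 + 54 = 66. Stack: [66]
STORE_FAST z → z=66. Stack: []
LOAD_FAST_LOAD_FAST v,v → push 6,6. Stack: [6, 6]
BINARY_OP + → 6 + 6 = 12. Stack: [12]
LOAD_CONST → push 8. Stack: [12, 8]
BINARY_OP * → 12 * 8 = 96. Stack: [96]
STORE_FAST u → u=96. Stack: []
LOAD_FAST_LOAD_FAST b,z → push 40,66. Stack: [40, 66]
BINARY_OP + → 40 + 66 = 106. Stack: [106]
STORE_FAST w → w=106. Stack: []
LOAD_FAST a → push 14. Stack: [14]
LOAD_CONST → push 3. Stack: [14, 3]
BINARY_OP * → 14 * 3 = 42. Stack: [42]
LOAD_CONST → push 4. Stack: [42, 4]
BINARY_OP % → 42 % 4 = 2. Stack: [2]
STORE_FAST x → x=2. Stack: []
LOAD_CONST → push 11. Stack: [11]
LOAD_FAST z → push 66. Stack: [11, 66]
BINARY_OP - → 11 - 66 = -55. Stack: [-55]
LOAD_CONST → push 3. Stack: [-55, 3]
BINARY_OP >> → -55 >> 3 = -7. Stack: [-7]
STORE_FAST y → y=-7. Stack: []
LOAD_FAST_LOAD_FAST b,u → push 40,96. Stack: [40, 96]
BINARY_OP - → 40 - 96 = -56. Stack: [-56]
STORE_FAST m → m=-56. Stack: []
LOAD_FAST_LOAD_FAST a,b → push 14,40. Stack: [14, 40]
BINARY_OP | → 14 | 40 = 46. Stack: [46]
LOAD_FAST_LOAD_FAST v,z → push 6,66. Stack: [46, 6, 66]
BINARY_OP + → 6 + 66 = 72. Stack: [46, 72]
BINARY_OP + → 46 + 72 = 118. Stack: [118]
STORE_FAST k → k=118. Stack: []
LOAD_FAST k → push 118. Stack: [118]
LOAD_CONST → push 4. Stack: [118, 4]
BINARY_OP + → 118 + 4 = 122. Stack: [122]
RETURN_VALUE → return 122.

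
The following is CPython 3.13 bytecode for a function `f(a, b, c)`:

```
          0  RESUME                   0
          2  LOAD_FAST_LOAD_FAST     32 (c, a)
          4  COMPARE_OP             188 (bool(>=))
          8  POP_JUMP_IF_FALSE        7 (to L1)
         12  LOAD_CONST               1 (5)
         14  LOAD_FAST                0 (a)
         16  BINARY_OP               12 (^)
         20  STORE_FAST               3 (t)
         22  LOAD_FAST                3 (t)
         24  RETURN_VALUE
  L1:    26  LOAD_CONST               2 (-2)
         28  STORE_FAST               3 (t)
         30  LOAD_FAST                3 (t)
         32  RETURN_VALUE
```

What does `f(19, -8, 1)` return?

-2

LOAD_FAST_LOAD_FAST c,a → push 1,19. Stack: [1, 19]
COMPARE_OP bool(>=) → 1 vs 19 = False. Stack: [False]
POP_JUMP_IF_FALSE → pop False; jump. Stack: []
LOAD_CONST → push -2. Stack: [-2]
STORE_FAST t → t=-2. Stack: []
LOAD_FAST t → push -2. Stack: [-2]
RETURN_VALUE → return -2.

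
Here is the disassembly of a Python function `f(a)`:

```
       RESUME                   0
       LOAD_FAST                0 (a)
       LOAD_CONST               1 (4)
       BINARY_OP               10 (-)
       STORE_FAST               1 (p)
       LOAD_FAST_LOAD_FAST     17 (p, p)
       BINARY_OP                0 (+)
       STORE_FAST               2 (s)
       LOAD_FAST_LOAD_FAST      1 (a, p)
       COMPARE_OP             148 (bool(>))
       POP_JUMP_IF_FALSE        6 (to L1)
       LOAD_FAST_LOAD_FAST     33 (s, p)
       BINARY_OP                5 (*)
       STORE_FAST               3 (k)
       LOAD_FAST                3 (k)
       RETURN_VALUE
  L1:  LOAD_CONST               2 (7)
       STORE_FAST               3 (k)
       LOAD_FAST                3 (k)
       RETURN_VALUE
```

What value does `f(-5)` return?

LOAD_FAST a → push -5. Stack: [-5]
LOAD_CONST → push 4. Stack: [-5, 4]
BINARY_OP - → -5 - 4 = -9. Stack: [-9]
STORE_FAST p → p=-9. Stack: []
LOAD_FAST_LOAD_FAST p,p → push -9,-9. Stack: [-9, -9]
BINARY_OP + → -9 + -9 = -18. Stack: [-18]
STORE_FAST s → s=-18. Stack: []
LOAD_FAST_LOAD_FAST a,p → push -5,-9. Stack: [-5, -9]
COMPARE_OP bool(>) → -5 vs -9 = True. Stack: [True]
POP_JUMP_IF_FALSE → pop True; no jump. Stack: []
LOAD_FAST_LOAD_FAST s,p → push -18,-9. Stack: [-18, -9]
BINARY_OP * → -18 * -9 = 162. Stack: [162]
STORE_FAST k → k=162. Stack: []
LOAD_FAST k → push 162. Stack: [162]
RETURN_VALUE → return 162.

162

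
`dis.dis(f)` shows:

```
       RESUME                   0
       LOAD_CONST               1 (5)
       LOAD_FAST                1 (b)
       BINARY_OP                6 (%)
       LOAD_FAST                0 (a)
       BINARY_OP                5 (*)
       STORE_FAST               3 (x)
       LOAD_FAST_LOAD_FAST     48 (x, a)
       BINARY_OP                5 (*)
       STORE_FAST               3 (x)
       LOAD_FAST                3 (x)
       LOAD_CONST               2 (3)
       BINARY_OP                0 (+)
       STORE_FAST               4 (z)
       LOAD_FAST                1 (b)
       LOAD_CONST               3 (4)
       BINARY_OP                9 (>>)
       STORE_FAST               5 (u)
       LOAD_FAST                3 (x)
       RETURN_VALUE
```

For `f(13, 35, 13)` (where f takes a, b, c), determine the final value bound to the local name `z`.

848

LOAD_CONST → push 5. Stack: [5]
LOAD_FAST b → push 35. Stack: [5, 35]
BINARY_OP % → 5 % 35 = 5. Stack: [5]
LOAD_FAST a → push 13. Stack: [5, 13]
BINARY_OP * → 5 * 13 = 65. Stack: [65]
STORE_FAST x → x=65. Stack: []
LOAD_FAST_LOAD_FAST x,a → push 65,13. Stack: [65, 13]
BINARY_OP * → 65 * 13 = 845. Stack: [845]
STORE_FAST x → x=845. Stack: []
LOAD_FAST x → push 845. Stack: [845]
LOAD_CONST → push 3. Stack: [845, 3]
BINARY_OP + → 845 + 3 = 848. Stack: [848]
STORE_FAST z → z=848. Stack: []
LOAD_FAST b → push 35. Stack: [35]
LOAD_CONST → push 4. Stack: [35, 4]
BINARY_OP >> → 35 >> 4 = 2. Stack: [2]
STORE_FAST u → u=2. Stack: []
LOAD_FAST x → push 845. Stack: [845]
RETURN_VALUE → return 845.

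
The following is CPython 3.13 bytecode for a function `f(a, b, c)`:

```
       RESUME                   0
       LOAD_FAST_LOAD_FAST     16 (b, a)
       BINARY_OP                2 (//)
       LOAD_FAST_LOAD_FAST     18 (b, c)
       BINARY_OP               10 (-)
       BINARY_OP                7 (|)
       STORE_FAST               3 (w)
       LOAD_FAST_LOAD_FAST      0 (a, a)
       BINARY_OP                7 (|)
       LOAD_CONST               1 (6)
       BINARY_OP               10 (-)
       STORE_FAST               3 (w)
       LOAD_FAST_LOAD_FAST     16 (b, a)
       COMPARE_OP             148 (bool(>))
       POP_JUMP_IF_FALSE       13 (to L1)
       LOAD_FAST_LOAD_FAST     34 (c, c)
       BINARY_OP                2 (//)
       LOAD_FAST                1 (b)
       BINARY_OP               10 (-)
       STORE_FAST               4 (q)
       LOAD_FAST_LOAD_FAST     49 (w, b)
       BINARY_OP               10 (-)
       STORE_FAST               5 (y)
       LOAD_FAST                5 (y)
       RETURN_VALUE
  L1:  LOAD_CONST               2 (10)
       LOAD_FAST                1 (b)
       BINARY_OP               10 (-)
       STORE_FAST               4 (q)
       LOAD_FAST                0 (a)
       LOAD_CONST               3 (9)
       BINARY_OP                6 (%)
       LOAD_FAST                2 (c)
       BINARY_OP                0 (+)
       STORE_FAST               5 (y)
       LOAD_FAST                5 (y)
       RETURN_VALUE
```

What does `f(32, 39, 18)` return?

-13

LOAD_FAST_LOAD_FAST b,a → push 39,32. Stack: [39, 32]
BINARY_OP // → 39 // 32 = 1. Stack: [1]
LOAD_FAST_LOAD_FAST b,c → push 39,18. Stack: [1, 39, 18]
BINARY_OP - → 39 - 18 = 21. Stack: [1, 21]
BINARY_OP | → 1 | 21 = 21. Stack: [21]
STORE_FAST w → w=21. Stack: []
LOAD_FAST_LOAD_FAST a,a → push 32,32. Stack: [32, 32]
BINARY_OP | → 32 | 32 = 32. Stack: [32]
LOAD_CONST → push 6. Stack: [32, 6]
BINARY_OP - → 32 - 6 = 26. Stack: [26]
STORE_FAST w → w=26. Stack: []
LOAD_FAST_LOAD_FAST b,a → push 39,32. Stack: [39, 32]
COMPARE_OP bool(>) → 39 vs 32 = True. Stack: [True]
POP_JUMP_IF_FALSE → pop True; no jump. Stack: []
LOAD_FAST_LOAD_FAST c,c → push 18,18. Stack: [18, 18]
BINARY_OP // → 18 // 18 = 1. Stack: [1]
LOAD_FAST b → push 39. Stack: [1, 39]
BINARY_OP - → 1 - 39 = -38. Stack: [-38]
STORE_FAST q → q=-38. Stack: []
LOAD_FAST_LOAD_FAST w,b → push 26,39. Stack: [26, 39]
BINARY_OP - → 26 - 39 = -13. Stack: [-13]
STORE_FAST y → y=-13. Stack: []
LOAD_FAST y → push -13. Stack: [-13]
RETURN_VALUE → return -13.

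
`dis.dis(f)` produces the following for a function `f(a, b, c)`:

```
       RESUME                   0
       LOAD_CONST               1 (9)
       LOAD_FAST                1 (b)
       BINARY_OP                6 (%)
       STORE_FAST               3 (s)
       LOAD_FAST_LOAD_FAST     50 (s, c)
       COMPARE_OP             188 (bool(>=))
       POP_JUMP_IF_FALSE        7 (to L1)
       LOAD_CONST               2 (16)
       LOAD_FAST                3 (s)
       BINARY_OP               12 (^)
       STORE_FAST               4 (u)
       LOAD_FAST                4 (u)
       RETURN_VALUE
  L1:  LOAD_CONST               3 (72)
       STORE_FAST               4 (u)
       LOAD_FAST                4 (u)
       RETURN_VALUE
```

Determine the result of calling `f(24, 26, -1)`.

25

LOAD_CONST → push 9. Stack: [9]
LOAD_FAST b → push 26. Stack: [9, 26]
BINARY_OP % → 9 % 26 = 9. Stack: [9]
STORE_FAST s → s=9. Stack: []
LOAD_FAST_LOAD_FAST s,c → push 9,-1. Stack: [9, -1]
COMPARE_OP bool(>=) → 9 vs -1 = True. Stack: [True]
POP_JUMP_IF_FALSE → pop True; no jump. Stack: []
LOAD_CONST → push 16. Stack: [16]
LOAD_FAST s → push 9. Stack: [16, 9]
BINARY_OP ^ → 16 ^ 9 = 25. Stack: [25]
STORE_FAST u → u=25. Stack: []
LOAD_FAST u → push 25. Stack: [25]
RETURN_VALUE → return 25.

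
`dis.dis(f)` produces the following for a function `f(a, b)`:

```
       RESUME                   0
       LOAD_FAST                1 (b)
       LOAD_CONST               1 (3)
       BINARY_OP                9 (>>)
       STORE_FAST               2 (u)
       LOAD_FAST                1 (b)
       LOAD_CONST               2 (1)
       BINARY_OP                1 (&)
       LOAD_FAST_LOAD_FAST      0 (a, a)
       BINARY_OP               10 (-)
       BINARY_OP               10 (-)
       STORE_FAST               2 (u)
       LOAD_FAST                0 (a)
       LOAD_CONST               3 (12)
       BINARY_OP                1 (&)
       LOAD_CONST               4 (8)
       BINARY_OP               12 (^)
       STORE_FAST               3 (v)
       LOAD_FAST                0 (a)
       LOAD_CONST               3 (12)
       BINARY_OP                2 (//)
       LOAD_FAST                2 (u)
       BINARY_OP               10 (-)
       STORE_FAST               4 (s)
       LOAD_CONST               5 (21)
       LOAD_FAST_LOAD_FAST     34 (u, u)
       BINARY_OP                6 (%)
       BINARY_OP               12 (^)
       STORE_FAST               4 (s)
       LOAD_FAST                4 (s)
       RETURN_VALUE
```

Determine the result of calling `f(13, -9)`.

LOAD_FAST b → push -9. Stack: [-9]
LOAD_CONST → push 3. Stack: [-9, 3]
BINARY_OP >> → -9 >> 3 = -2. Stack: [-2]
STORE_FAST u → u=-2. Stack: []
LOAD_FAST b → push -9. Stack: [-9]
LOAD_CONST → push 1. Stack: [-9, 1]
BINARY_OP & → -9 & 1 = 1. Stack: [1]
LOAD_FAST_LOAD_FAST a,a → push 13,13. Stack: [1, 13, 13]
BINARY_OP - → 13 - 13 = 0. Stack: [1, 0]
BINARY_OP - → 1 - 0 = 1. Stack: [1]
STORE_FAST u → u=1. Stack: []
LOAD_FAST a → push 13. Stack: [13]
LOAD_CONST → push 12. Stack: [13, 12]
BINARY_OP & → 13 & 12 = 12. Stack: [12]
LOAD_CONST → push 8. Stack: [12, 8]
BINARY_OP ^ → 12 ^ 8 = 4. Stack: [4]
STORE_FAST v → v=4. Stack: []
LOAD_FAST a → push 13. Stack: [13]
LOAD_CONST → push 12. Stack: [13, 12]
BINARY_OP // → 13 // 12 = 1. Stack: [1]
LOAD_FAST u → push 1. Stack: [1, 1]
BINARY_OP - → 1 - 1 = 0. Stack: [0]
STORE_FAST s → s=0. Stack: []
LOAD_CONST → push 21. Stack: [21]
LOAD_FAST_LOAD_FAST u,u → push 1,1. Stack: [21, 1, 1]
BINARY_OP % → 1 % 1 = 0. Stack: [21, 0]
BINARY_OP ^ → 21 ^ 0 = 21. Stack: [21]
STORE_FAST s → s=21. Stack: []
LOAD_FAST s → push 21. Stack: [21]
RETURN_VALUE → return 21.

21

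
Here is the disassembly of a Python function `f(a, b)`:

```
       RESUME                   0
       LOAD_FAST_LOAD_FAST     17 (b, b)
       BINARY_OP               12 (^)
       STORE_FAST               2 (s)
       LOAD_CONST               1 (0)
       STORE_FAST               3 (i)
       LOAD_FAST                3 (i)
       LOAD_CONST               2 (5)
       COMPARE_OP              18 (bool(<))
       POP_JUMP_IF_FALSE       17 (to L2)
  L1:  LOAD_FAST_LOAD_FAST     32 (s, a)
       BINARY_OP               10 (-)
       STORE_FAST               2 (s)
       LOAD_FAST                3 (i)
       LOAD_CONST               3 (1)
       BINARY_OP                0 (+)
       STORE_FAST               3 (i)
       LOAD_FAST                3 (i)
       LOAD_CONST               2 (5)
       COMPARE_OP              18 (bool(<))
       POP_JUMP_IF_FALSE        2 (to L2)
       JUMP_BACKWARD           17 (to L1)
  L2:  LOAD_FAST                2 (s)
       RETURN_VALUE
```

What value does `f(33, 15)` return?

-165

LOAD_FAST_LOAD_FAST b,b → push 15,15
BINARY_OP ^ → 15 ^ 15 = 0
STORE_FAST s → s=0
LOAD_CONST → push 0
STORE_FAST i → i=0
LOAD_FAST i → push 0
LOAD_CONST → push 5
COMPARE_OP bool(<) → 0 vs 5 = True
POP_JUMP_IF_FALSE → pop True; no jump
LOAD_FAST_LOAD_FAST s,a → push 0,33
BINARY_OP - → 0 - 33 = -33
STORE_FAST s → s=-33
LOAD_FAST i → push 0
LOAD_CONST → push 1
BINARY_OP + → 0 + 1 = 1
STORE_FAST i → i=1
LOAD_FAST i → push 1
LOAD_CONST → push 5
COMPARE_OP bool(<) → 1 vs 5 = True
POP_JUMP_IF_FALSE → pop True; no jump
LOAD_FAST_LOAD_FAST s,a → push -33,33
BINARY_OP - → -33 - 33 = -66
STORE_FAST s → s=-66
LOAD_FAST i → push 1
LOAD_CONST → push 1
BINARY_OP + → 1 + 1 = 2
STORE_FAST i → i=2
LOAD_FAST i → push 2
LOAD_CONST → push 5
COMPARE_OP bool(<) → 2 vs 5 = True
POP_JUMP_IF_FALSE → pop True; no jump
LOAD_FAST_LOAD_FAST s,a → push -66,33
BINARY_OP - → -66 - 33 = -99
STORE_FAST s → s=-99
LOAD_FAST i → push 2
LOAD_CONST → push 1
BINARY_OP + → 2 + 1 = 3
STORE_FAST i → i=3
LOAD_FAST i → push 3
LOAD_CONST → push 5
COMPARE_OP bool(<) → 3 vs 5 = True
POP_JUMP_IF_FALSE → pop True; no jump
LOAD_FAST_LOAD_FAST s,a → push -99,33
BINARY_OP - → -99 - 33 = -132
STORE_FAST s → s=-132
LOAD_FAST i → push 3
LOAD_CONST → push 1
BINARY_OP + → 3 + 1 = 4
STORE_FAST i → i=4
LOAD_FAST i → push 4
LOAD_CONST → push 5
COMPARE_OP bool(<) → 4 vs 5 = True
POP_JUMP_IF_FALSE → pop True; no jump
LOAD_FAST_LOAD_FAST s,a → push -132,33
BINARY_OP - → -132 - 33 = -165
STORE_FAST s → s=-165
LOAD_FAST i → push 4
LOAD_CONST → push 1
BINARY_OP + → 4 + 1 = 5
STORE_FAST i → i=5
LOAD_FAST i → push 5
LOAD_CONST → push 5
COMPARE_OP bool(<) → 5 vs 5 = False
POP_JUMP_IF_FALSE → pop False; jump
LOAD_FAST s → push -165
RETURN_VALUE → return -165.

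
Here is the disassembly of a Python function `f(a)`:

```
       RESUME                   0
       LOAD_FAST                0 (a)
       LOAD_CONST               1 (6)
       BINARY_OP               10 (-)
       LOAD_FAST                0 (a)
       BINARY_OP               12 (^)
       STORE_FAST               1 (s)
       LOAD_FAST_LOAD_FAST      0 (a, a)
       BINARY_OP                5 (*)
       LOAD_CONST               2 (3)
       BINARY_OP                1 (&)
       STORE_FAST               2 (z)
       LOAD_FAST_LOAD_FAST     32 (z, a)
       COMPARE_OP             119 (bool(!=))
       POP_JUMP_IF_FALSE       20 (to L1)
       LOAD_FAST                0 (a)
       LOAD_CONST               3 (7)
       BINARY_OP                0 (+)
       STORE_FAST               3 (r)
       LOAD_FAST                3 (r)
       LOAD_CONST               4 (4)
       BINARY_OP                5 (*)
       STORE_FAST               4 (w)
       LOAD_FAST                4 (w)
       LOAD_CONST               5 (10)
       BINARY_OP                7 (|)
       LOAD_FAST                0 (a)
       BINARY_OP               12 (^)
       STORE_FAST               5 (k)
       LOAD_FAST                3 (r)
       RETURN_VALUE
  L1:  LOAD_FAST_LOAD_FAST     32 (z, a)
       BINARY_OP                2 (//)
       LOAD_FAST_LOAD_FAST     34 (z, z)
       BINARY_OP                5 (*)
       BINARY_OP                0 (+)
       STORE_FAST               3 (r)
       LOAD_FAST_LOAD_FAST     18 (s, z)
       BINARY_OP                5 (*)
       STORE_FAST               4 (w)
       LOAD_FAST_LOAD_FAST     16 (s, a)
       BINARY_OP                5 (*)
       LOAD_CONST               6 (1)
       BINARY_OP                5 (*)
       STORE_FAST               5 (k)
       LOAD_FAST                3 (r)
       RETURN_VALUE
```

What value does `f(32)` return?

39

LOAD_FAST a → push 32. Stack: [32]
LOAD_CONST → push 6. Stack: [32, 6]
BINARY_OP - → 32 - 6 = 26. Stack: [26]
LOAD_FAST a → push 32. Stack: [26, 32]
BINARY_OP ^ → 26 ^ 32 = 58. Stack: [58]
STORE_FAST s → s=58. Stack: []
LOAD_FAST_LOAD_FAST a,a → push 32,32. Stack: [32, 32]
BINARY_OP * → 32 * 32 = 1024. Stack: [1024]
LOAD_CONST → push 3. Stack: [1024, 3]
BINARY_OP & → 1024 & 3 = 0. Stack: [0]
STORE_FAST z → z=0. Stack: []
LOAD_FAST_LOAD_FAST z,a → push 0,32. Stack: [0, 32]
COMPARE_OP bool(!=) → 0 vs 32 = True. Stack: [True]
POP_JUMP_IF_FALSE → pop True; no jump. Stack: []
LOAD_FAST a → push 32. Stack: [32]
LOAD_CONST → push 7. Stack: [32, 7]
BINARY_OP + → 32 + 7 = 39. Stack: [39]
STORE_FAST r → r=39. Stack: []
LOAD_FAST r → push 39. Stack: [39]
LOAD_CONST → push 4. Stack: [39, 4]
BINARY_OP * → 39 * 4 = 156. Stack: [156]
STORE_FAST w → w=156. Stack: []
LOAD_FAST w → push 156. Stack: [156]
LOAD_CONST → push 10. Stack: [156, 10]
BINARY_OP | → 156 | 10 = 158. Stack: [158]
LOAD_FAST a → push 32. Stack: [158, 32]
BINARY_OP ^ → 158 ^ 32 = 190. Stack: [190]
STORE_FAST k → k=190. Stack: []
LOAD_FAST r → push 39. Stack: [39]
RETURN_VALUE → return 39.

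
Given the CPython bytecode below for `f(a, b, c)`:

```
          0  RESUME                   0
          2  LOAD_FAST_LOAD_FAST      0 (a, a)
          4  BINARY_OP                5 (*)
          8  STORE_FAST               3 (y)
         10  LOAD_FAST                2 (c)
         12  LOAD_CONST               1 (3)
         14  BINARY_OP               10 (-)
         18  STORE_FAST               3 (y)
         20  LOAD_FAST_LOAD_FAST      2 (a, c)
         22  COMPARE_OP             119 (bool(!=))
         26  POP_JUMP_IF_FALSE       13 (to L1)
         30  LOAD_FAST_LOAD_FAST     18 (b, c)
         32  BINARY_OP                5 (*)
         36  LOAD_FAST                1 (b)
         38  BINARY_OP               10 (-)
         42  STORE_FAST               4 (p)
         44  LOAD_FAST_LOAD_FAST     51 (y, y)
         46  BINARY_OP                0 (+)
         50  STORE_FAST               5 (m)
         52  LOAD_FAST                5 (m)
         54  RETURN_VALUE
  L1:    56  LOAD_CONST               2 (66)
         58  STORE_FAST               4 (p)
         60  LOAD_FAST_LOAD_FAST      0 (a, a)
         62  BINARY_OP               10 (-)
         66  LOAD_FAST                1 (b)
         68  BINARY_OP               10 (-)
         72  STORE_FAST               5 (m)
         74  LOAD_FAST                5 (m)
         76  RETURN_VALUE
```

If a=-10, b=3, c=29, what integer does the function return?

52

LOAD_FAST_LOAD_FAST a,a → push -10,-10. Stack: [-10, -10]
BINARY_OP * → -10 * -10 = 100. Stack: [100]
STORE_FAST y → y=100. Stack: []
LOAD_FAST c → push 29. Stack: [29]
LOAD_CONST → push 3. Stack: [29, 3]
BINARY_OP - → 29 - 3 = 26. Stack: [26]
STORE_FAST y → y=26. Stack: []
LOAD_FAST_LOAD_FAST a,c → push -10,29. Stack: [-10, 29]
COMPARE_OP bool(!=) → -10 vs 29 = True. Stack: [True]
POP_JUMP_IF_FALSE → pop True; no jump. Stack: []
LOAD_FAST_LOAD_FAST b,c → push 3,29. Stack: [3, 29]
BINARY_OP * → 3 * 29 = 87. Stack: [87]
LOAD_FAST b → push 3. Stack: [87, 3]
BINARY_OP - → 87 - 3 = 84. Stack: [84]
STORE_FAST p → p=84. Stack: []
LOAD_FAST_LOAD_FAST y,y → push 26,26. Stack: [26, 26]
BINARY_OP + → 26 + 26 = 52. Stack: [52]
STORE_FAST m → m=52. Stack: []
LOAD_FAST m → push 52. Stack: [52]
RETURN_VALUE → return 52.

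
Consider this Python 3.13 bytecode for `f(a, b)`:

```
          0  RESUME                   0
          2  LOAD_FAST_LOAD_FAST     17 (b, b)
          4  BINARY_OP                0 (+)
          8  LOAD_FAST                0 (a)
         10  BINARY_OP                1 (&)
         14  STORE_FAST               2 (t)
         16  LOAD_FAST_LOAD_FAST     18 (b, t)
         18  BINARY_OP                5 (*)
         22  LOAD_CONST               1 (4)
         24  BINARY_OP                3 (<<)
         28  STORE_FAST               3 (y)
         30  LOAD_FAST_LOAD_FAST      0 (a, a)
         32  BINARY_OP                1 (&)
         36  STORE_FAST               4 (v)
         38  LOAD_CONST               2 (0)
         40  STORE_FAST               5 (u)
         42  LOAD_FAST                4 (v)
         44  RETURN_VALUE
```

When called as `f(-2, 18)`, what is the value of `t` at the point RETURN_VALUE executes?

36

LOAD_FAST_LOAD_FAST b,b → push 18,18. Stack: [18, 18]
BINARY_OP + → 18 + 18 = 36. Stack: [36]
LOAD_FAST a → push -2. Stack: [36, -2]
BINARY_OP & → 36 & -2 = 36. Stack: [36]
STORE_FAST t → t=36. Stack: []
LOAD_FAST_LOAD_FAST b,t → push 18,36. Stack: [18, 36]
BINARY_OP * → 18 * 36 = 648. Stack: [648]
LOAD_CONST → push 4. Stack: [648, 4]
BINARY_OP << → 648 << 4 = 10368. Stack: [10368]
STORE_FAST y → y=10368. Stack: []
LOAD_FAST_LOAD_FAST a,a → push -2,-2. Stack: [-2, -2]
BINARY_OP & → -2 & -2 = -2. Stack: [-2]
STORE_FAST v → v=-2. Stack: []
LOAD_CONST → push 0. Stack: [0]
STORE_FAST u → u=0. Stack: []
LOAD_FAST v → push -2. Stack: [-2]
RETURN_VALUE → return -2.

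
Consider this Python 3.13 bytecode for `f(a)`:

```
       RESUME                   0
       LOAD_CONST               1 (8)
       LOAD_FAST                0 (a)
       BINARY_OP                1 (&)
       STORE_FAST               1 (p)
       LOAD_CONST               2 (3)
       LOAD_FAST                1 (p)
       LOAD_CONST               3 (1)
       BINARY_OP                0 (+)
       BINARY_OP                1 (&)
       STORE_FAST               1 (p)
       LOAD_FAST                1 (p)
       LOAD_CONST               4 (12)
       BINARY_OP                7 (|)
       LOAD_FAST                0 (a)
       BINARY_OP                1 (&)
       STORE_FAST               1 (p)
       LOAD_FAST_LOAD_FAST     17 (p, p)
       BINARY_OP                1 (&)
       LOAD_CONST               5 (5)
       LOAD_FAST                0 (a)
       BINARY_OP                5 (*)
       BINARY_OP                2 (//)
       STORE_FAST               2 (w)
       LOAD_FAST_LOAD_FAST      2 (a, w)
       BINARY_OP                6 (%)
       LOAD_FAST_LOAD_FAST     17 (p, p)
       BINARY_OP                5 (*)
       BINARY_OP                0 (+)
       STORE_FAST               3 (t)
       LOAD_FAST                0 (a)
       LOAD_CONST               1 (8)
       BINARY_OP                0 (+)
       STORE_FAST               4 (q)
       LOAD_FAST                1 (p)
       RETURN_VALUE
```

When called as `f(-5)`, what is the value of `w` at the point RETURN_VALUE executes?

-1

LOAD_CONST → push 8. Stack: [8]
LOAD_FAST a → push -5. Stack: [8, -5]
BINARY_OP & → 8 & -5 = 8. Stack: [8]
STORE_FAST p → p=8. Stack: []
LOAD_CONST → push 3. Stack: [3]
LOAD_FAST p → push 8. Stack: [3, 8]
LOAD_CONST → push 1. Stack: [3, 8, 1]
BINARY_OP + → 8 + 1 = 9. Stack: [3, 9]
BINARY_OP & → 3 & 9 = 1. Stack: [1]
STORE_FAST p → p=1. Stack: []
LOAD_FAST p → push 1. Stack: [1]
LOAD_CONST → push 12. Stack: [1, 12]
BINARY_OP | → 1 | 12 = 13. Stack: [13]
LOAD_FAST a → push -5. Stack: [13, -5]
BINARY_OP & → 13 & -5 = 9. Stack: [9]
STORE_FAST p → p=9. Stack: []
LOAD_FAST_LOAD_FAST p,p → push 9,9. Stack: [9, 9]
BINARY_OP & → 9 & 9 = 9. Stack: [9]
LOAD_CONST → push 5. Stack: [9, 5]
LOAD_FAST a → push -5. Stack: [9, 5, -5]
BINARY_OP * → 5 * -5 = -25. Stack: [9, -25]
BINARY_OP // → 9 // -25 = -1. Stack: [-1]
STORE_FAST w → w=-1. Stack: []
LOAD_FAST_LOAD_FAST a,w → push -5,-1. Stack: [-5, -1]
BINARY_OP % → -5 % -1 = 0. Stack: [0]
LOAD_FAST_LOAD_FAST p,p → push 9,9. Stack: [0, 9, 9]
BINARY_OP * → 9 * 9 = 81. Stack: [0, 81]
BINARY_OP + → 0 + 81 = 81. Stack: [81]
STORE_FAST t → t=81. Stack: []
LOAD_FAST a → push -5. Stack: [-5]
LOAD_CONST → push 8. Stack: [-5, 8]
BINARY_OP + → -5 + 8 = 3. Stack: [3]
STORE_FAST q → q=3. Stack: []
LOAD_FAST p → push 9. Stack: [9]
RETURN_VALUE → return 9.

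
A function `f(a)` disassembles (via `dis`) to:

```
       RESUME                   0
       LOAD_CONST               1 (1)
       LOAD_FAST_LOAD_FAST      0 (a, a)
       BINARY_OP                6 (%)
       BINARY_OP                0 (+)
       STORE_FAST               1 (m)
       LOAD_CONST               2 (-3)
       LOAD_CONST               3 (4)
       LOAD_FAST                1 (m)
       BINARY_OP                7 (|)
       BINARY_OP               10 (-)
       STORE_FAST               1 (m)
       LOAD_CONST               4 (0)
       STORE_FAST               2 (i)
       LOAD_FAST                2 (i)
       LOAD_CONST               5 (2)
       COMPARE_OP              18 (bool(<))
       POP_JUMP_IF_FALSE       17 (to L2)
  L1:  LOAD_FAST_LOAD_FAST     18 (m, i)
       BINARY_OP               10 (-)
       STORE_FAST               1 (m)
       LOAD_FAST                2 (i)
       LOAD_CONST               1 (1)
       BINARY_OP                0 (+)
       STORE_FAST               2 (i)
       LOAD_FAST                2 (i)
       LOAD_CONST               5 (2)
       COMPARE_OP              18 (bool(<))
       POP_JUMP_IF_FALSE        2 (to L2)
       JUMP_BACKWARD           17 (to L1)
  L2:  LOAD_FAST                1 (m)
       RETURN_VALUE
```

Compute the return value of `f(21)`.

LOAD_CONST → push 1. Stack: [1]
LOAD_FAST_LOAD_FAST a,a → push 21,21. Stack: [1, 21, 21]
BINARY_OP % → 21 % 21 = 0. Stack: [1, 0]
BINARY_OP + → 1 + 0 = 1. Stack: [1]
STORE_FAST m → m=1. Stack: []
LOAD_CONST → push -3. Stack: [-3]
LOAD_CONST → push 4. Stack: [-3, 4]
LOAD_FAST m → push 1. Stack: [-3, 4, 1]
BINARY_OP | → 4 | 1 = 5. Stack: [-3, 5]
BINARY_OP - → -3 - 5 = -8. Stack: [-8]
STORE_FAST m → m=-8. Stack: []
LOAD_CONST → push 0. Stack: [0]
STORE_FAST i → i=0. Stack: []
LOAD_FAST i → push 0. Stack: [0]
LOAD_CONST → push 2. Stack: [0, 2]
COMPARE_OP bool(<) → 0 vs 2 = True. Stack: [True]
POP_JUMP_IF_FALSE → pop True; no jump. Stack: []
LOAD_FAST_LOAD_FAST m,i → push -8,0. Stack: [-8, 0]
BINARY_OP - → -8 - 0 = -8. Stack: [-8]
STORE_FAST m → m=-8. Stack: []
LOAD_FAST i → push 0. Stack: [0]
LOAD_CONST → push 1. Stack: [0, 1]
BINARY_OP + → 0 + 1 = 1. Stack: [1]
STORE_FAST i → i=1. Stack: []
LOAD_FAST i → push 1. Stack: [1]
LOAD_CONST → push 2. Stack: [1, 2]
COMPARE_OP bool(<) → 1 vs 2 = True. Stack: [True]
POP_JUMP_IF_FALSE → pop True; no jump. Stack: []
LOAD_FAST_LOAD_FAST m,i → push -8,1. Stack: [-8, 1]
BINARY_OP - → -8 - 1 = -9. Stack: [-9]
STORE_FAST m → m=-9. Stack: []
LOAD_FAST i → push 1. Stack: [1]
LOAD_CONST → push 1. Stack: [1, 1]
BINARY_OP + → 1 + 1 = 2. Stack: [2]
STORE_FAST i → i=2. Stack: []
LOAD_FAST i → push 2. Stack: [2]
LOAD_CONST → push 2. Stack: [2, 2]
COMPARE_OP bool(<) → 2 vs 2 = False. Stack: [False]
POP_JUMP_IF_FALSE → pop False; jump. Stack: []
LOAD_FAST m → push -9. Stack: [-9]
RETURN_VALUE → return -9.

-9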